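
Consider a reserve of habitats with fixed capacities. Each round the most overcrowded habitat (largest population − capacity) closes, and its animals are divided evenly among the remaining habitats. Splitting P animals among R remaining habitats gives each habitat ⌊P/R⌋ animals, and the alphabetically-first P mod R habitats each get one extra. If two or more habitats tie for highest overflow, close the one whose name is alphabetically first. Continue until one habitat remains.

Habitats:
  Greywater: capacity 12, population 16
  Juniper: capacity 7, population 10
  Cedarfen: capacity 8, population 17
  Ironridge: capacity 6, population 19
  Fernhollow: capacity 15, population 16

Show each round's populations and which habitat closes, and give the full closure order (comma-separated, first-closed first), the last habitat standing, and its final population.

Round 1: Cedarfen=17 Fernhollow=16 Greywater=16 Ironridge=19 Juniper=10 → close Ironridge (overflow 13)
  19÷4 = 4 each, +1 to first 3
Round 2: Cedarfen=22 Fernhollow=21 Greywater=21 Juniper=14 → close Cedarfen (overflow 14)
  22÷3 = 7 each, +1 to first 1
Round 3: Fernhollow=29 Greywater=28 Juniper=21 → close Greywater (overflow 16)
  28÷2 = 14 each, +1 to first 0
Round 4: Fernhollow=43 Juniper=35 → close Fernhollow (overflow 28)
  43÷1 = 43 each, +1 to first 0

Closure order: Ironridge, Cedarfen, Greywater, Fernhollow
Last habitat: Juniper with 78 animals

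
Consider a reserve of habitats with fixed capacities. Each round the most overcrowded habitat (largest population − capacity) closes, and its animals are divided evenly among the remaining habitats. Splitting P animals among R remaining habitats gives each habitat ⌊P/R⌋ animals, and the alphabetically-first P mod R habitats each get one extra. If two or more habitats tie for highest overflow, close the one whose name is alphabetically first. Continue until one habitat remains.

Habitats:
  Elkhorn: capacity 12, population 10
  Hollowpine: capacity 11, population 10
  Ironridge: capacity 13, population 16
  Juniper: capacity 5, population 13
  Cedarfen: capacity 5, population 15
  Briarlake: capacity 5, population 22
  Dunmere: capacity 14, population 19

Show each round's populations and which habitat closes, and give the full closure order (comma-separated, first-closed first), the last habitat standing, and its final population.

Closure order: Briarlake, Cedarfen, Juniper, Dunmere, Ironridge, Elkhorn
Last habitat: Hollowpine with 105 animals

Round 1: Briarlake=22 Cedarfen=15 Dunmere=19 Elkhorn=10 Hollowpine=10 Ironridge=16 Juniper=13 → close Briarlake (overflow 17)
  22÷6 = 3 each, +1 to first 4
Round 2: Cedarfen=19 Dunmere=23 Elkhorn=14 Hollowpine=14 Ironridge=19 Juniper=16 → close Cedarfen (overflow 14)
  19÷5 = 3 each, +1 to first 4
Round 3: Dunmere=27 Elkhorn=18 Hollowpine=18 Ironridge=23 Juniper=19 → close Juniper (overflow 14)
  19÷4 = 4 each, +1 to first 3
Round 4: Dunmere=32 Elkhorn=23 Hollowpine=23 Ironridge=27 → close Dunmere (overflow 18)
  32÷3 = 10 each, +1 to first 2
Round 5: Elkhorn=34 Hollowpine=34 Ironridge=37 → close Ironridge (overflow 24)
  37÷2 = 18 each, +1 to first 1
Round 6: Elkhorn=53 Hollowpine=52 → close Elkhorn (overflow 41)
  53÷1 = 53 each, +1 to first 0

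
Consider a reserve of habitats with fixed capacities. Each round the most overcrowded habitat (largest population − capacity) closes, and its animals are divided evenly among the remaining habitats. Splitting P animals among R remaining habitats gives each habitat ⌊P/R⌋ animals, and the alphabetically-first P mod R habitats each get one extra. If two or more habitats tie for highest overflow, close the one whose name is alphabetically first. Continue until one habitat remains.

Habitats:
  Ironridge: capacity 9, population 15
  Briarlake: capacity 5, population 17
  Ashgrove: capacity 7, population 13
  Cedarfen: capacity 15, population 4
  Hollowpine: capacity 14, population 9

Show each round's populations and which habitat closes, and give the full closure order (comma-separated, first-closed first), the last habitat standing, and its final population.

Round 1: Ashgrove=13 Briarlake=17 Cedarfen=4 Hollowpine=9 Ironridge=15 → close Briarlake (overflow 12)
  17÷4 = 4 each, +1 to first 1
Round 2: Ashgrove=18 Cedarfen=8 Hollowpine=13 Ironridge=19 → close Ashgrove (overflow 11)
  18÷3 = 6 each, +1 to first 0
Round 3: Cedarfen=14 Hollowpine=19 Ironridge=25 → close Ironridge (overflow 16)
  25÷2 = 12 each, +1 to first 1
Round 4: Cedarfen=27 Hollowpine=31 → close Hollowpine (overflow 17)
  31÷1 = 31 each, +1 to first 0

Closure order: Briarlake, Ashgrove, Ironridge, Hollowpine
Last habitat: Cedarfen with 58 animals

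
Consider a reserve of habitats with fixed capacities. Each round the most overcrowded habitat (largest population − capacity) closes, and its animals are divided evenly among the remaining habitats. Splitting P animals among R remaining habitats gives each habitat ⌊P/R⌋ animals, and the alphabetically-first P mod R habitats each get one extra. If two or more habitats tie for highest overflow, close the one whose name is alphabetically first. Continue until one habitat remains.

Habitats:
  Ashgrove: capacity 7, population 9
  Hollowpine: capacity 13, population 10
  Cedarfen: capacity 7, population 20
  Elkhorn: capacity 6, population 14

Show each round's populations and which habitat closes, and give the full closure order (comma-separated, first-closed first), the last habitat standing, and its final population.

Round 1: Ashgrove=9 Cedarfen=20 Elkhorn=14 Hollowpine=10 → close Cedarfen (overflow 13)
  20÷3 = 6 each, +1 to first 2
Round 2: Ashgrove=16 Elkhorn=21 Hollowpine=16 → close Elkhorn (overflow 15)
  21÷2 = 10 each, +1 to first 1
Round 3: Ashgrove=27 Hollowpine=26 → close Ashgrove (overflow 20)
  27÷1 = 27 each, +1 to first 0

Closure order: Cedarfen, Elkhorn, Ashgrove
Last habitat: Hollowpine with 53 animals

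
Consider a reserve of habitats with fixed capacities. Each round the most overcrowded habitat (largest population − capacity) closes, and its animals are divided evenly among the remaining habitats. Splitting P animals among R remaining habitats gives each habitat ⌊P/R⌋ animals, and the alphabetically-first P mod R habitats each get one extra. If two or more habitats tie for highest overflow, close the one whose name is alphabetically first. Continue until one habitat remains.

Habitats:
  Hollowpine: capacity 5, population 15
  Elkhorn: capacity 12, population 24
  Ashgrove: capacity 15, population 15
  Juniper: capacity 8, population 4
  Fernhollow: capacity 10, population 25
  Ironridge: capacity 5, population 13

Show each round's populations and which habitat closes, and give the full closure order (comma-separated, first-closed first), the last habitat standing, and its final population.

Closure order: Fernhollow, Elkhorn, Hollowpine, Ironridge, Ashgrove
Last habitat: Juniper with 96 animals

Round 1: Ashgrove=15 Elkhorn=24 Fernhollow=25 Hollowpine=15 Ironridge=13 Juniper=4 → close Fernhollow (overflow 15)
  25÷5 = 5 each, +1 to first 0
Round 2: Ashgrove=20 Elkhorn=29 Hollowpine=20 Ironridge=18 Juniper=9 → close Elkhorn (overflow 17)
  29÷4 = 7 each, +1 to first 1
Round 3: Ashgrove=28 Hollowpine=27 Ironridge=25 Juniper=16 → close Hollowpine (overflow 22)
  27÷3 = 9 each, +1 to first 0
Round 4: Ashgrove=37 Ironridge=34 Juniper=25 → close Ironridge (overflow 29)
  34÷2 = 17 each, +1 to first 0
Round 5: Ashgrove=54 Juniper=42 → close Ashgrove (overflow 39)
  54÷1 = 54 each, +1 to first 0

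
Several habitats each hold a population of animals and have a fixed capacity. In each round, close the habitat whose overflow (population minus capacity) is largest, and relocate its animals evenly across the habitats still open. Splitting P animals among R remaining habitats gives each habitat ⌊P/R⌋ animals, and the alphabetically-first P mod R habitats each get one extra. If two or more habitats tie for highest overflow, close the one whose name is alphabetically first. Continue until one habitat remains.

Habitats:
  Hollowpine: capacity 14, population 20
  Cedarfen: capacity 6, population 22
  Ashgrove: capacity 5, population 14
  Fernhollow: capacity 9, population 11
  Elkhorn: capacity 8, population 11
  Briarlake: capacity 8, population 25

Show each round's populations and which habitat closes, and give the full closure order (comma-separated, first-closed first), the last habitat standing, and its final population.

Round 1: Ashgrove=14 Briarlake=25 Cedarfen=22 Elkhorn=11 Fernhollow=11 Hollowpine=20 → close Briarlake (overflow 17)
  25÷5 = 5 each, +1 to first 0
Round 2: Ashgrove=19 Cedarfen=27 Elkhorn=16 Fernhollow=16 Hollowpine=25 → close Cedarfen (overflow 21)
  27÷4 = 6 each, +1 to first 3
Round 3: Ashgrove=26 Elkhorn=23 Fernhollow=23 Hollowpine=31 → close Ashgrove (overflow 21)
  26÷3 = 8 each, +1 to first 2
Round 4: Elkhorn=32 Fernhollow=32 Hollowpine=39 → close Hollowpine (overflow 25)
  39÷2 = 19 each, +1 to first 1
Round 5: Elkhorn=52 Fernhollow=51 → close Elkhorn (overflow 44)
  52÷1 = 52 each, +1 to first 0

Closure order: Briarlake, Cedarfen, Ashgrove, Hollowpine, Elkhorn
Last habitat: Fernhollow with 103 animals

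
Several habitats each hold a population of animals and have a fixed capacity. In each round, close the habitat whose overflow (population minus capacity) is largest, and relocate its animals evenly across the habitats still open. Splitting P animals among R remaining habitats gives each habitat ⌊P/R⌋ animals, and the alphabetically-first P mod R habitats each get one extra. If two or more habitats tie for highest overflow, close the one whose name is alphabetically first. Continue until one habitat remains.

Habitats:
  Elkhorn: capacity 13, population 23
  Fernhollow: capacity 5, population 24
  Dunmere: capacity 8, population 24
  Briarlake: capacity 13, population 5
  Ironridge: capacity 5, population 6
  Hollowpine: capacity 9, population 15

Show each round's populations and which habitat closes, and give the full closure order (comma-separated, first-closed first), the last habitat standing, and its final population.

Closure order: Fernhollow, Dunmere, Elkhorn, Hollowpine, Ironridge
Last habitat: Briarlake with 97 animals

Round 1: Briarlake=5 Dunmere=24 Elkhorn=23 Fernhollow=24 Hollowpine=15 Ironridge=6 → close Fernhollow (overflow 19)
  24÷5 = 4 each, +1 to first 4
Round 2: Briarlake=10 Dunmere=29 Elkhorn=28 Hollowpine=20 Ironridge=10 → close Dunmere (overflow 21)
  29÷4 = 7 each, +1 to first 1
Round 3: Briarlake=18 Elkhorn=35 Hollowpine=27 Ironridge=17 → close Elkhorn (overflow 22)
  35÷3 = 11 each, +1 to first 2
Round 4: Briarlake=30 Hollowpine=39 Ironridge=28 → close Hollowpine (overflow 30)
  39÷2 = 19 each, +1 to first 1
Round 5: Briarlake=50 Ironridge=47 → close Ironridge (overflow 42)
  47÷1 = 47 each, +1 to first 0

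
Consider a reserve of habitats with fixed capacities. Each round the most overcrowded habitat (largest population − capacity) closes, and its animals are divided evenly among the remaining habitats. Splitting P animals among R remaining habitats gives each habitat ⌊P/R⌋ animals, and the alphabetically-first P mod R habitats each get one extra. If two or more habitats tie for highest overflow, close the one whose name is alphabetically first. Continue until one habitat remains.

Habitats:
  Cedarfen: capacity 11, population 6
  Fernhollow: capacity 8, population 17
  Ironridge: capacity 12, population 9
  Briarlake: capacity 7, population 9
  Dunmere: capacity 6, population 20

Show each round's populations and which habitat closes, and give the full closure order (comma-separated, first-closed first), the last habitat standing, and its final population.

Closure order: Dunmere, Fernhollow, Briarlake, Ironridge
Last habitat: Cedarfen with 61 animals

Round 1: Briarlake=9 Cedarfen=6 Dunmere=20 Fernhollow=17 Ironridge=9 → close Dunmere (overflow 14)
  20÷4 = 5 each, +1 to first 0
Round 2: Briarlake=14 Cedarfen=11 Fernhollow=22 Ironridge=14 → close Fernhollow (overflow 14)
  22÷3 = 7 each, +1 to first 1
Round 3: Briarlake=22 Cedarfen=18 Ironridge=21 → close Briarlake (overflow 15)
  22÷2 = 11 each, +1 to first 0
Round 4: Cedarfen=29 Ironridge=32 → close Ironridge (overflow 20)
  32÷1 = 32 each, +1 to first 0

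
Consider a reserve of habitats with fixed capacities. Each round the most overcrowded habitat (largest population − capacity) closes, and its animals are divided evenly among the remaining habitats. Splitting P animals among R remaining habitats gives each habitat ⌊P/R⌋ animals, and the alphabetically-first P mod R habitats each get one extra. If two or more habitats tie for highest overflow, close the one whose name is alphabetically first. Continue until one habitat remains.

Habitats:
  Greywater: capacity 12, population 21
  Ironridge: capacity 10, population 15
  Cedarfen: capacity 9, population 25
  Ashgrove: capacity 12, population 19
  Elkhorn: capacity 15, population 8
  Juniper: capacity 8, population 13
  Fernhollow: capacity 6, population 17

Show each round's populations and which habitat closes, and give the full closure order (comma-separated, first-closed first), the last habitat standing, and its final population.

Closure order: Cedarfen, Fernhollow, Ashgrove, Greywater, Ironridge, Juniper
Last habitat: Elkhorn with 118 animals

Round 1: Ashgrove=19 Cedarfen=25 Elkhorn=8 Fernhollow=17 Greywater=21 Ironridge=15 Juniper=13 → close Cedarfen (overflow 16)
  25÷6 = 4 each, +1 to first 1
Round 2: Ashgrove=24 Elkhorn=12 Fernhollow=21 Greywater=25 Ironridge=19 Juniper=17 → close Fernhollow (overflow 15)
  21÷5 = 4 each, +1 to first 1
Round 3: Ashgrove=29 Elkhorn=16 Greywater=29 Ironridge=23 Juniper=21 → close Ashgrove (overflow 17)
  29÷4 = 7 each, +1 to first 1
Round 4: Elkhorn=24 Greywater=36 Ironridge=30 Juniper=28 → close Greywater (overflow 24)
  36÷3 = 12 each, +1 to first 0
Round 5: Elkhorn=36 Ironridge=42 Juniper=40 → close Ironridge (overflow 32)
  42÷2 = 21 each, +1 to first 0
Round 6: Elkhorn=57 Juniper=61 → close Juniper (overflow 53)
  61÷1 = 61 each, +1 to first 0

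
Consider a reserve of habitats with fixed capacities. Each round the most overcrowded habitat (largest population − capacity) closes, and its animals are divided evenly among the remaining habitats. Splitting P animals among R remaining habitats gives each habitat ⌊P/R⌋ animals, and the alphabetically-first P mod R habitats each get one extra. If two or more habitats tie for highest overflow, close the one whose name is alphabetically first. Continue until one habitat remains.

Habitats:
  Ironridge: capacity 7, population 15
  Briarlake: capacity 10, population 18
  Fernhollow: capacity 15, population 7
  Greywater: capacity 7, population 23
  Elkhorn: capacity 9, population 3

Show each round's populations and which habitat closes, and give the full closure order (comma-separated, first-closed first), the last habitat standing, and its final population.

Round 1: Briarlake=18 Elkhorn=3 Fernhollow=7 Greywater=23 Ironridge=15 → close Greywater (overflow 16)
  23÷4 = 5 each, +1 to first 3
Round 2: Briarlake=24 Elkhorn=9 Fernhollow=13 Ironridge=20 → close Briarlake (overflow 14)
  24÷3 = 8 each, +1 to first 0
Round 3: Elkhorn=17 Fernhollow=21 Ironridge=28 → close Ironridge (overflow 21)
  28÷2 = 14 each, +1 to first 0
Round 4: Elkhorn=31 Fernhollow=35 → close Elkhorn (overflow 22)
  31÷1 = 31 each, +1 to first 0

Closure order: Greywater, Briarlake, Ironridge, Elkhorn
Last habitat: Fernhollow with 66 animals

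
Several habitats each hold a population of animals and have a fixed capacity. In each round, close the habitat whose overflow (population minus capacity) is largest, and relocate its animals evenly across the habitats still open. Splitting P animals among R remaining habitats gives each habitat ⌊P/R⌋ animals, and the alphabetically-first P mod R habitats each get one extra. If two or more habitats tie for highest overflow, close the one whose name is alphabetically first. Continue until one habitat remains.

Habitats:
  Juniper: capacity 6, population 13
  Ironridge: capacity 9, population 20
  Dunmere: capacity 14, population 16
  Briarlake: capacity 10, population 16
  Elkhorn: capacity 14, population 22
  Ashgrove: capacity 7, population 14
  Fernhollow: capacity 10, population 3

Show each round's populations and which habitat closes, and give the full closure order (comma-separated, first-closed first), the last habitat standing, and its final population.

Closure order: Ironridge, Ashgrove, Elkhorn, Briarlake, Juniper, Dunmere
Last habitat: Fernhollow with 104 animals

Round 1: Ashgrove=14 Briarlake=16 Dunmere=16 Elkhorn=22 Fernhollow=3 Ironridge=20 Juniper=13 → close Ironridge (overflow 11)
  20÷6 = 3 each, +1 to first 2
Round 2: Ashgrove=18 Briarlake=20 Dunmere=19 Elkhorn=25 Fernhollow=6 Juniper=16 → close Ashgrove (overflow 11)
  18÷5 = 3 each, +1 to first 3
Round 3: Briarlake=24 Dunmere=23 Elkhorn=29 Fernhollow=9 Juniper=19 → close Elkhorn (overflow 15)
  29÷4 = 7 each, +1 to first 1
Round 4: Briarlake=32 Dunmere=30 Fernhollow=16 Juniper=26 → close Briarlake (overflow 22)
  32÷3 = 10 each, +1 to first 2
Round 5: Dunmere=41 Fernhollow=27 Juniper=36 → close Juniper (overflow 30)
  36÷2 = 18 each, +1 to first 0
Round 6: Dunmere=59 Fernhollow=45 → close Dunmere (overflow 45)
  59÷1 = 59 each, +1 to first 0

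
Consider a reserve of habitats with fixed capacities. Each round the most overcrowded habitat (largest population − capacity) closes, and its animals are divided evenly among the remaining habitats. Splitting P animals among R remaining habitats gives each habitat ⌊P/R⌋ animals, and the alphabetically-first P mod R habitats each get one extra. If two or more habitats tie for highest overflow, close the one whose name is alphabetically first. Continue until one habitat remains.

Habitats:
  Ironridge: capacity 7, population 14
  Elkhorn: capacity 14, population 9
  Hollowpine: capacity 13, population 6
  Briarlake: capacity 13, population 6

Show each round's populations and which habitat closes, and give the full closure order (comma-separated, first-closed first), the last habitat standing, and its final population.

Round 1: Briarlake=6 Elkhorn=9 Hollowpine=6 Ironridge=14 → close Ironridge (overflow 7)
  14÷3 = 4 each, +1 to first 2
Round 2: Briarlake=11 Elkhorn=14 Hollowpine=10 → close Elkhorn (overflow 0)
  14÷2 = 7 each, +1 to first 0
Round 3: Briarlake=18 Hollowpine=17 → close Briarlake (overflow 5)
  18÷1 = 18 each, +1 to first 0

Closure order: Ironridge, Elkhorn, Briarlake
Last habitat: Hollowpine with 35 animals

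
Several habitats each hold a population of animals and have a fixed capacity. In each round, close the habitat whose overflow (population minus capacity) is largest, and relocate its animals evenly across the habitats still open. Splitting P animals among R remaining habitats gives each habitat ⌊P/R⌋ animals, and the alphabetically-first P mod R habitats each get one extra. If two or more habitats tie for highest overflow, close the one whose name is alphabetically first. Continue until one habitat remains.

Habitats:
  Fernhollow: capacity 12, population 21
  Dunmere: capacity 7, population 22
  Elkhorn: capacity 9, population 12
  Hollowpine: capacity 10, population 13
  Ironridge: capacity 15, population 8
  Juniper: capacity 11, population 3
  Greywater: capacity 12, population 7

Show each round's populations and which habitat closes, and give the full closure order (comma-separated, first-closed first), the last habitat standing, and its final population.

Round 1: Dunmere=22 Elkhorn=12 Fernhollow=21 Greywater=7 Hollowpine=13 Ironridge=8 Juniper=3 → close Dunmere (overflow 15)
  22÷6 = 3 each, +1 to first 4
Round 2: Elkhorn=16 Fernhollow=25 Greywater=11 Hollowpine=17 Ironridge=11 Juniper=6 → close Fernhollow (overflow 13)
  25÷5 = 5 each, +1 to first 0
Round 3: Elkhorn=21 Greywater=16 Hollowpine=22 Ironridge=16 Juniper=11 → close Elkhorn (overflow 12)
  21÷4 = 5 each, +1 to first 1
Round 4: Greywater=22 Hollowpine=27 Ironridge=21 Juniper=16 → close Hollowpine (overflow 17)
  27÷3 = 9 each, +1 to first 0
Round 5: Greywater=31 Ironridge=30 Juniper=25 → close Greywater (overflow 19)
  31÷2 = 15 each, +1 to first 1
Round 6: Ironridge=46 Juniper=40 → close Ironridge (overflow 31)
  46÷1 = 46 each, +1 to first 0

Closure order: Dunmere, Fernhollow, Elkhorn, Hollowpine, Greywater, Ironridge
Last habitat: Juniper with 86 animals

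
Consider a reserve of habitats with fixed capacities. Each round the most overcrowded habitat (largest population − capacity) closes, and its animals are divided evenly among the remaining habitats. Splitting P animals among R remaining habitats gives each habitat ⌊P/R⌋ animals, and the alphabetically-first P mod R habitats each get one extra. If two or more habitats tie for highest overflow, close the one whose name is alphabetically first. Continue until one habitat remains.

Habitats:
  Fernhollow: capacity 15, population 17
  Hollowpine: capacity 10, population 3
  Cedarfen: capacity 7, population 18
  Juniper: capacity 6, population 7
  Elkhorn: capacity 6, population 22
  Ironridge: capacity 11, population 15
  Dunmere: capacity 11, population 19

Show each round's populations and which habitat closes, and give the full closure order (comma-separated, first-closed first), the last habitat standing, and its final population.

Round 1: Cedarfen=18 Dunmere=19 Elkhorn=22 Fernhollow=17 Hollowpine=3 Ironridge=15 Juniper=7 → close Elkhorn (overflow 16)
  22÷6 = 3 each, +1 to first 4
Round 2: Cedarfen=22 Dunmere=23 Fernhollow=21 Hollowpine=7 Ironridge=18 Juniper=10 → close Cedarfen (overflow 15)
  22÷5 = 4 each, +1 to first 2
Round 3: Dunmere=28 Fernhollow=26 Hollowpine=11 Ironridge=22 Juniper=14 → close Dunmere (overflow 17)
  28÷4 = 7 each, +1 to first 0
Round 4: Fernhollow=33 Hollowpine=18 Ironridge=29 Juniper=21 → close Fernhollow (overflow 18)
  33÷3 = 11 each, +1 to first 0
Round 5: Hollowpine=29 Ironridge=40 Juniper=32 → close Ironridge (overflow 29)
  40÷2 = 20 each, +1 to first 0
Round 6: Hollowpine=49 Juniper=52 → close Juniper (overflow 46)
  52÷1 = 52 each, +1 to first 0

Closure order: Elkhorn, Cedarfen, Dunmere, Fernhollow, Ironridge, Juniper
Last habitat: Hollowpine with 101 animals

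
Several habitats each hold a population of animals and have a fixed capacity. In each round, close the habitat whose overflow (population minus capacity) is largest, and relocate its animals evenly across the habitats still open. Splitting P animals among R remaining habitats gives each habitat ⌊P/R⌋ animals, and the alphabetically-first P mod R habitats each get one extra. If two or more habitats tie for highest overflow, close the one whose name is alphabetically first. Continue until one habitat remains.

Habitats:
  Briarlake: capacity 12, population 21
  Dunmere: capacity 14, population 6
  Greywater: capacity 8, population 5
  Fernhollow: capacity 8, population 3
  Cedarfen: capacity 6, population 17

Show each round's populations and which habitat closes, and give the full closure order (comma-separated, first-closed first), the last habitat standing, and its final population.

Round 1: Briarlake=21 Cedarfen=17 Dunmere=6 Fernhollow=3 Greywater=5 → close Cedarfen (overflow 11)
  17÷4 = 4 each, +1 to first 1
Round 2: Briarlake=26 Dunmere=10 Fernhollow=7 Greywater=9 → close Briarlake (overflow 14)
  26÷3 = 8 each, +1 to first 2
Round 3: Dunmere=19 Fernhollow=16 Greywater=17 → close Greywater (overflow 9)
  17÷2 = 8 each, +1 to first 1
Round 4: Dunmere=28 Fernhollow=24 → close Fernhollow (overflow 16)
  24÷1 = 24 each, +1 to first 0

Closure order: Cedarfen, Briarlake, Greywater, Fernhollow
Last habitat: Dunmere with 52 animals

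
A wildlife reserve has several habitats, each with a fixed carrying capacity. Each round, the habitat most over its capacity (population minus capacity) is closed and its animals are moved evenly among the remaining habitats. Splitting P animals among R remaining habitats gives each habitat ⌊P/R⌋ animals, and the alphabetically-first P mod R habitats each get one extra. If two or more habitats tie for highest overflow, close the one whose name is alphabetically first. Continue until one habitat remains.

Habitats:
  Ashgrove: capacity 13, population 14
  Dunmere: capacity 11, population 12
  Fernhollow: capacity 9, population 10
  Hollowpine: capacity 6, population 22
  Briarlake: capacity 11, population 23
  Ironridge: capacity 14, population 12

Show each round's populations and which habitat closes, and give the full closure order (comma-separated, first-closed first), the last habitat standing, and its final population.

Closure order: Hollowpine, Briarlake, Ashgrove, Dunmere, Fernhollow
Last habitat: Ironridge with 93 animals

Round 1: Ashgrove=14 Briarlake=23 Dunmere=12 Fernhollow=10 Hollowpine=22 Ironridge=12 → close Hollowpine (overflow 16)
  22÷5 = 4 each, +1 to first 2
Round 2: Ashgrove=19 Briarlake=28 Dunmere=16 Fernhollow=14 Ironridge=16 → close Briarlake (overflow 17)
  28÷4 = 7 each, +1 to first 0
Round 3: Ashgrove=26 Dunmere=23 Fernhollow=21 Ironridge=23 → close Ashgrove (overflow 13)
  26÷3 = 8 each, +1 to first 2
Round 4: Dunmere=32 Fernhollow=30 Ironridge=31 → close Dunmere (overflow 21)
  32÷2 = 16 each, +1 to first 0
Round 5: Fernhollow=46 Ironridge=47 → close Fernhollow (overflow 37)
  46÷1 = 46 each, +1 to first 0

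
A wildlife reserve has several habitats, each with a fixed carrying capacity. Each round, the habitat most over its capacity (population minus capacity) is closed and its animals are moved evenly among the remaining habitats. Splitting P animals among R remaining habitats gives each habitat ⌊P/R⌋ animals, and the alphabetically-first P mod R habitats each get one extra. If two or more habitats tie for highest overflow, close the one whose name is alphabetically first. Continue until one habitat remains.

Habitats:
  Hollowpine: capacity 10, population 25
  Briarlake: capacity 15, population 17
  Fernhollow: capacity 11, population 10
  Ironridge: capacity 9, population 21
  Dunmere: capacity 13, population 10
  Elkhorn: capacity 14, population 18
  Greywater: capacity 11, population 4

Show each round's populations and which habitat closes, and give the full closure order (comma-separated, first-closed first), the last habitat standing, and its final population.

Round 1: Briarlake=17 Dunmere=10 Elkhorn=18 Fernhollow=10 Greywater=4 Hollowpine=25 Ironridge=21 → close Hollowpine (overflow 15)
  25÷6 = 4 each, +1 to first 1
Round 2: Briarlake=22 Dunmere=14 Elkhorn=22 Fernhollow=14 Greywater=8 Ironridge=25 → close Ironridge (overflow 16)
  25÷5 = 5 each, +1 to first 0
Round 3: Briarlake=27 Dunmere=19 Elkhorn=27 Fernhollow=19 Greywater=13 → close Elkhorn (overflow 13)
  27÷4 = 6 each, +1 to first 3
Round 4: Briarlake=34 Dunmere=26 Fernhollow=26 Greywater=19 → close Briarlake (overflow 19)
  34÷3 = 11 each, +1 to first 1
Round 5: Dunmere=38 Fernhollow=37 Greywater=30 → close Fernhollow (overflow 26)
  37÷2 = 18 each, +1 to first 1
Round 6: Dunmere=57 Greywater=48 → close Dunmere (overflow 44)
  57÷1 = 57 each, +1 to first 0

Closure order: Hollowpine, Ironridge, Elkhorn, Briarlake, Fernhollow, Dunmere
Last habitat: Greywater with 105 animals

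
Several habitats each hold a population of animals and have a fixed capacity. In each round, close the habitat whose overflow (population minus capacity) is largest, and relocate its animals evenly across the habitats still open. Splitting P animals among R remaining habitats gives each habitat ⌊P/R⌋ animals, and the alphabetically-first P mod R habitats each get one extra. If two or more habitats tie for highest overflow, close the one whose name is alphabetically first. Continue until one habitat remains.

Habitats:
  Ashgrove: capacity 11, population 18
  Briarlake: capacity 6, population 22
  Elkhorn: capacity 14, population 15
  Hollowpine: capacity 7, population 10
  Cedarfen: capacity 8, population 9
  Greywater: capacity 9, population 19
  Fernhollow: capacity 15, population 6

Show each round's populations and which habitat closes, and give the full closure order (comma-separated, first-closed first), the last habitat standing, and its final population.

Closure order: Briarlake, Greywater, Ashgrove, Cedarfen, Elkhorn, Hollowpine
Last habitat: Fernhollow with 99 animals

Round 1: Ashgrove=18 Briarlake=22 Cedarfen=9 Elkhorn=15 Fernhollow=6 Greywater=19 Hollowpine=10 → close Briarlake (overflow 16)
  22÷6 = 3 each, +1 to first 4
Round 2: Ashgrove=22 Cedarfen=13 Elkhorn=19 Fernhollow=10 Greywater=22 Hollowpine=13 → close Greywater (overflow 13)
  22÷5 = 4 each, +1 to first 2
Round 3: Ashgrove=27 Cedarfen=18 Elkhorn=23 Fernhollow=14 Hollowpine=17 → close Ashgrove (overflow 16)
  27÷4 = 6 each, +1 to first 3
Round 4: Cedarfen=25 Elkhorn=30 Fernhollow=21 Hollowpine=23 → close Cedarfen (overflow 17)
  25÷3 = 8 each, +1 to first 1
Round 5: Elkhorn=39 Fernhollow=29 Hollowpine=31 → close Elkhorn (overflow 25)
  39÷2 = 19 each, +1 to first 1
Round 6: Fernhollow=49 Hollowpine=50 → close Hollowpine (overflow 43)
  50÷1 = 50 each, +1 to first 0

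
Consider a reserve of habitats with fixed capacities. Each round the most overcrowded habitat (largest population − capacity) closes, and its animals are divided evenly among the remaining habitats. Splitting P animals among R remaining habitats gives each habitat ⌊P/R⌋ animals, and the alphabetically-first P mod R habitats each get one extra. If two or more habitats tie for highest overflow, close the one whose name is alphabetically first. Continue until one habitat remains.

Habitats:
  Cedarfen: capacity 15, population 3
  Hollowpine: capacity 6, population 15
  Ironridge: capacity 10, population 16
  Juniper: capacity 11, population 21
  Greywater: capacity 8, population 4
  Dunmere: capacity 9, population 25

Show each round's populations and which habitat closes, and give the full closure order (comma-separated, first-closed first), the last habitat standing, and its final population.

Closure order: Dunmere, Juniper, Hollowpine, Ironridge, Greywater
Last habitat: Cedarfen with 84 animals

Round 1: Cedarfen=3 Dunmere=25 Greywater=4 Hollowpine=15 Ironridge=16 Juniper=21 → close Dunmere (overflow 16)
  25÷5 = 5 each, +1 to first 0
Round 2: Cedarfen=8 Greywater=9 Hollowpine=20 Ironridge=21 Juniper=26 → close Juniper (overflow 15)
  26÷4 = 6 each, +1 to first 2
Round 3: Cedarfen=15 Greywater=16 Hollowpine=26 Ironridge=27 → close Hollowpine (overflow 20)
  26÷3 = 8 each, +1 to first 2
Round 4: Cedarfen=24 Greywater=25 Ironridge=35 → close Ironridge (overflow 25)
  35÷2 = 17 each, +1 to first 1
Round 5: Cedarfen=42 Greywater=42 → close Greywater (overflow 34)
  42÷1 = 42 each, +1 to first 0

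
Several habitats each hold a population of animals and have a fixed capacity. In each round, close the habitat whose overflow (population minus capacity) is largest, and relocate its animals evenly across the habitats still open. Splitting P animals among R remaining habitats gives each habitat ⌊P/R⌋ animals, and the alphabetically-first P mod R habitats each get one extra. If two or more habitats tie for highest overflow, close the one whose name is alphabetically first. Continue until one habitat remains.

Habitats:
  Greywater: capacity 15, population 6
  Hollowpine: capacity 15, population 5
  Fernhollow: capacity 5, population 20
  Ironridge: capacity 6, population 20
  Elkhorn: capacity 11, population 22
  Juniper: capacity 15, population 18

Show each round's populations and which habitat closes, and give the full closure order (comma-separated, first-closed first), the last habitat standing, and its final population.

Round 1: Elkhorn=22 Fernhollow=20 Greywater=6 Hollowpine=5 Ironridge=20 Juniper=18 → close Fernhollow (overflow 15)
  20÷5 = 4 each, +1 to first 0
Round 2: Elkhorn=26 Greywater=10 Hollowpine=9 Ironridge=24 Juniper=22 → close Ironridge (overflow 18)
  24÷4 = 6 each, +1 to first 0
Round 3: Elkhorn=32 Greywater=16 Hollowpine=15 Juniper=28 → close Elkhorn (overflow 21)
  32÷3 = 10 each, +1 to first 2
Round 4: Greywater=27 Hollowpine=26 Juniper=38 → close Juniper (overflow 23)
  38÷2 = 19 each, +1 to first 0
Round 5: Greywater=46 Hollowpine=45 → close Greywater (overflow 31)
  46÷1 = 46 each, +1 to first 0

Closure order: Fernhollow, Ironridge, Elkhorn, Juniper, Greywater
Last habitat: Hollowpine with 91 animals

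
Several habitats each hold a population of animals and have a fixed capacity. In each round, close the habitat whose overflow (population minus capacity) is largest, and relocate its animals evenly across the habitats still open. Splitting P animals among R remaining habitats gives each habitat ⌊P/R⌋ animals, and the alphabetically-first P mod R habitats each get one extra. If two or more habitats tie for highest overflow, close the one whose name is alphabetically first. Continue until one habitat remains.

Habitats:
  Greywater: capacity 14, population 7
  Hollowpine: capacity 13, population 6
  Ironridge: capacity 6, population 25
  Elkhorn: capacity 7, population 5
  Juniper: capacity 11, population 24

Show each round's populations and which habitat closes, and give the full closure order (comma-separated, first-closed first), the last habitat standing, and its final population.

Closure order: Ironridge, Juniper, Elkhorn, Greywater
Last habitat: Hollowpine with 67 animals

Round 1: Elkhorn=5 Greywater=7 Hollowpine=6 Ironridge=25 Juniper=24 → close Ironridge (overflow 19)
  25÷4 = 6 each, +1 to first 1
Round 2: Elkhorn=12 Greywater=13 Hollowpine=12 Juniper=30 → close Juniper (overflow 19)
  30÷3 = 10 each, +1 to first 0
Round 3: Elkhorn=22 Greywater=23 Hollowpine=22 → close Elkhorn (overflow 15)
  22÷2 = 11 each, +1 to first 0
Round 4: Greywater=34 Hollowpine=33 → close Greywater (overflow 20)
  34÷1 = 34 each, +1 to first 0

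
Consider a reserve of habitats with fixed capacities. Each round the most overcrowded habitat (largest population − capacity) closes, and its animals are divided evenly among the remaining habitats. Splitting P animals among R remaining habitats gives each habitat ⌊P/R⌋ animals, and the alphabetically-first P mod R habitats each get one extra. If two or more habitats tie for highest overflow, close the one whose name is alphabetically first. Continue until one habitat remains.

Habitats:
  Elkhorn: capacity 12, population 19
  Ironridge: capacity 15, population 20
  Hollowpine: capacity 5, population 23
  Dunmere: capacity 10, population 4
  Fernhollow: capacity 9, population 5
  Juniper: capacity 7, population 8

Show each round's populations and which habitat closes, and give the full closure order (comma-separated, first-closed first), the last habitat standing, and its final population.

Round 1: Dunmere=4 Elkhorn=19 Fernhollow=5 Hollowpine=23 Ironridge=20 Juniper=8 → close Hollowpine (overflow 18)
  23÷5 = 4 each, +1 to first 3
Round 2: Dunmere=9 Elkhorn=24 Fernhollow=10 Ironridge=24 Juniper=12 → close Elkhorn (overflow 12)
  24÷4 = 6 each, +1 to first 0
Round 3: Dunmere=15 Fernhollow=16 Ironridge=30 Juniper=18 → close Ironridge (overflow 15)
  30÷3 = 10 each, +1 to first 0
Round 4: Dunmere=25 Fernhollow=26 Juniper=28 → close Juniper (overflow 21)
  28÷2 = 14 each, +1 to first 0
Round 5: Dunmere=39 Fernhollow=40 → close Fernhollow (overflow 31)
  40÷1 = 40 each, +1 to first 0

Closure order: Hollowpine, Elkhorn, Ironridge, Juniper, Fernhollow
Last habitat: Dunmere with 79 animals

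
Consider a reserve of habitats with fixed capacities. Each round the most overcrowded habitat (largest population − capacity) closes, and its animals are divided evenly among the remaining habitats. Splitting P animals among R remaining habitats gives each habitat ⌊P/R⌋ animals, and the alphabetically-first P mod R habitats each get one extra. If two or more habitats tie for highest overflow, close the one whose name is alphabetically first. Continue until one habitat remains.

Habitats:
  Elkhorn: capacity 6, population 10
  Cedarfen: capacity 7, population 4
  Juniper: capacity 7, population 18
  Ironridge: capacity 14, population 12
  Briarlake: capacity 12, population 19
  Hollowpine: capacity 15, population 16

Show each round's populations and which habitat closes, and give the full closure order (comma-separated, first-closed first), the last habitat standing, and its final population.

Closure order: Juniper, Briarlake, Elkhorn, Hollowpine, Cedarfen
Last habitat: Ironridge with 79 animals

Round 1: Briarlake=19 Cedarfen=4 Elkhorn=10 Hollowpine=16 Ironridge=12 Juniper=18 → close Juniper (overflow 11)
  18÷5 = 3 each, +1 to first 3
Round 2: Briarlake=23 Cedarfen=8 Elkhorn=14 Hollowpine=19 Ironridge=15 → close Briarlake (overflow 11)
  23÷4 = 5 each, +1 to first 3
Round 3: Cedarfen=14 Elkhorn=20 Hollowpine=25 Ironridge=20 → close Elkhorn (overflow 14)
  20÷3 = 6 each, +1 to first 2
Round 4: Cedarfen=21 Hollowpine=32 Ironridge=26 → close Hollowpine (overflow 17)
  32÷2 = 16 each, +1 to first 0
Round 5: Cedarfen=37 Ironridge=42 → close Cedarfen (overflow 30)
  37÷1 = 37 each, +1 to first 0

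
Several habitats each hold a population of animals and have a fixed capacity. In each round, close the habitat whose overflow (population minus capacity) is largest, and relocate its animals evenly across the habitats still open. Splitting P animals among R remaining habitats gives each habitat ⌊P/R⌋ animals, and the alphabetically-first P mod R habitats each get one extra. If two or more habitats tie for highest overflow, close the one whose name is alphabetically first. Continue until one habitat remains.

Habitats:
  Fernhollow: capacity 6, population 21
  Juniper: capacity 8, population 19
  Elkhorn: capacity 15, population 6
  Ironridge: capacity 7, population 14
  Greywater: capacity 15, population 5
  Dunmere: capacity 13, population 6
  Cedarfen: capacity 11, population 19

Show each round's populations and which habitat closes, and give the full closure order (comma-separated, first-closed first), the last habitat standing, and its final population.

Closure order: Fernhollow, Juniper, Cedarfen, Ironridge, Dunmere, Elkhorn
Last habitat: Greywater with 90 animals

Round 1: Cedarfen=19 Dunmere=6 Elkhorn=6 Fernhollow=21 Greywater=5 Ironridge=14 Juniper=19 → close Fernhollow (overflow 15)
  21÷6 = 3 each, +1 to first 3
Round 2: Cedarfen=23 Dunmere=10 Elkhorn=10 Greywater=8 Ironridge=17 Juniper=22 → close Juniper (overflow 14)
  22÷5 = 4 each, +1 to first 2
Round 3: Cedarfen=28 Dunmere=15 Elkhorn=14 Greywater=12 Ironridge=21 → close Cedarfen (overflow 17)
  28÷4 = 7 each, +1 to first 0
Round 4: Dunmere=22 Elkhorn=21 Greywater=19 Ironridge=28 → close Ironridge (overflow 21)
  28÷3 = 9 each, +1 to first 1
Round 5: Dunmere=32 Elkhorn=30 Greywater=28 → close Dunmere (overflow 19)
  32÷2 = 16 each, +1 to first 0
Round 6: Elkhorn=46 Greywater=44 → close Elkhorn (overflow 31)
  46÷1 = 46 each, +1 to first 0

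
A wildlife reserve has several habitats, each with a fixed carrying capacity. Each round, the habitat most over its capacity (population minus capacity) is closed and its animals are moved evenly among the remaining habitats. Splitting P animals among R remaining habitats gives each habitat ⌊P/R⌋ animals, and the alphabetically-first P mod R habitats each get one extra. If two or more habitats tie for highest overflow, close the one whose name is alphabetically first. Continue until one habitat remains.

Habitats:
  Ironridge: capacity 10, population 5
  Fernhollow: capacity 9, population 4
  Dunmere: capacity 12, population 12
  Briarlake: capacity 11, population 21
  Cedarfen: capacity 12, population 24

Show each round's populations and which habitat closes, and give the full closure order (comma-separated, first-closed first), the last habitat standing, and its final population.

Closure order: Cedarfen, Briarlake, Dunmere, Fernhollow
Last habitat: Ironridge with 66 animals

Round 1: Briarlake=21 Cedarfen=24 Dunmere=12 Fernhollow=4 Ironridge=5 → close Cedarfen (overflow 12)
  24÷4 = 6 each, +1 to first 0
Round 2: Briarlake=27 Dunmere=18 Fernhollow=10 Ironridge=11 → close Briarlake (overflow 16)
  27÷3 = 9 each, +1 to first 0
Round 3: Dunmere=27 Fernhollow=19 Ironridge=20 → close Dunmere (overflow 15)
  27÷2 = 13 each, +1 to first 1
Round 4: Fernhollow=33 Ironridge=33 → close Fernhollow (overflow 24)
  33÷1 = 33 each, +1 to first 0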